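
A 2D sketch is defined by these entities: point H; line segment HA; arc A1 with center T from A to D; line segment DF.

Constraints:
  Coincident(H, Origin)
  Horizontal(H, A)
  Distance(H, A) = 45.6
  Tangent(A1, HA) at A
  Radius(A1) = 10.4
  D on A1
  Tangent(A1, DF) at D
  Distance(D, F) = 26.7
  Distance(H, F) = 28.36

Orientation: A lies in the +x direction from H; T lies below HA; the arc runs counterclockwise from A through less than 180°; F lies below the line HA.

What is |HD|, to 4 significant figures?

38.59

Checks: |HA| = 45.60 ✓; |TD| = 10.40 ✓; ∠(TD, DF) = 90.00° ✓; |DF| = 26.70 ✓; |HF| = 28.36 ✓.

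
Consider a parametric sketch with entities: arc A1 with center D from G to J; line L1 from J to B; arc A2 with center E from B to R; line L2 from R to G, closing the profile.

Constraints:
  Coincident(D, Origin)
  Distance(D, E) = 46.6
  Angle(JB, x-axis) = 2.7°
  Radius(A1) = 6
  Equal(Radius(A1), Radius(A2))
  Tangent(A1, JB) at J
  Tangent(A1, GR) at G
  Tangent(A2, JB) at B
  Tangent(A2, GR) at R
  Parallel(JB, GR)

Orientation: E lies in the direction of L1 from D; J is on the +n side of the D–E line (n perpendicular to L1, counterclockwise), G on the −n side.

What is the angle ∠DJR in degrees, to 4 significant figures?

75.56°

The slot axis is L1's direction at 2.7°, so u = (cos 2.7°, sin 2.7°) = (0.9989, 0.04711) and n = (−sin 2.7°, cos 2.7°) = (-0.04711, 0.9989). D is at the origin and E lies 46.6 along u from D, so E = 46.6·u = (46.55, 2.195). Tangency of A1 to both parallel lines with radius 6.0 puts J and G at D ± 6.0·n: J = (-0.2826, 5.993), G = (0.2826, -5.993). Equal radii place B and R the same way about E: B = E + 6.0·n = (46.27, 8.188), R = E − 6.0·n = (46.83, -3.798). Then cos ∠DJR = JD·JR / (|JD||JR|), giving 75.56°.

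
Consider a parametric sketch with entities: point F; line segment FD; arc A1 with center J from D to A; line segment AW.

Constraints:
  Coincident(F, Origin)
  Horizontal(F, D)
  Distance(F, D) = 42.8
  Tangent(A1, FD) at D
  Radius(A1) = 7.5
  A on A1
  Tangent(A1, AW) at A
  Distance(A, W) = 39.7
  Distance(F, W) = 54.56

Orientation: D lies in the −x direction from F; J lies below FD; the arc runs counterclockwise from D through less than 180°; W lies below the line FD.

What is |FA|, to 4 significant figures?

50.58

Checks: ∠(JD, DF) = 90.00° ✓; |JD| = 7.500 ✓; |JA| = 7.500 ✓; ∠(JA, AW) = 90.00° ✓; |AW| = 39.70 ✓; |FW| = 54.56 ✓.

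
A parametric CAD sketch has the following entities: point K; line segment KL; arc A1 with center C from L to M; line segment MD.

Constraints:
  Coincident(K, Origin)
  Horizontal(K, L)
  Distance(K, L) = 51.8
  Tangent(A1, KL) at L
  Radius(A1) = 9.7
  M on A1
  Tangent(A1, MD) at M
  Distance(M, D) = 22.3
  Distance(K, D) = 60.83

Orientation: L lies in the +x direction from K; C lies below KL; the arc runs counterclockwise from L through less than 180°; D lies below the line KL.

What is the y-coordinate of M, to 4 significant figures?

-13.07

K is at the origin; K and L share the same y with |KL| = 51.8 and L on the +x side, so L = (51.80, 0.000). Since A1 is tangent to KL there, CL ⟂ KL, so C = L + (0, -9.7) = (51.80, -9.700). Since CM ⟂ MD (tangency), |CD| = √(9.7² + 22.3²) = 24.32 regardless of where M sits on A1. So D lies on both circle(K, 60.83) and circle(C, 24.32); the below-KL intersection is D = (50.45, -33.98). M is the foot of the tangent from D: M = (42.70, -13.07).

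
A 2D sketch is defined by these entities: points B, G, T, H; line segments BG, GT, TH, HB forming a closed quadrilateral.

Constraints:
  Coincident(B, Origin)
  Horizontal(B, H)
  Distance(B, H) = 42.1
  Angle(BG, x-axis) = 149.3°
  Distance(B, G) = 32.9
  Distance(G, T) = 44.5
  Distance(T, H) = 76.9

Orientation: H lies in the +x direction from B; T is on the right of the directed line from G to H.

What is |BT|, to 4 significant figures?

40.56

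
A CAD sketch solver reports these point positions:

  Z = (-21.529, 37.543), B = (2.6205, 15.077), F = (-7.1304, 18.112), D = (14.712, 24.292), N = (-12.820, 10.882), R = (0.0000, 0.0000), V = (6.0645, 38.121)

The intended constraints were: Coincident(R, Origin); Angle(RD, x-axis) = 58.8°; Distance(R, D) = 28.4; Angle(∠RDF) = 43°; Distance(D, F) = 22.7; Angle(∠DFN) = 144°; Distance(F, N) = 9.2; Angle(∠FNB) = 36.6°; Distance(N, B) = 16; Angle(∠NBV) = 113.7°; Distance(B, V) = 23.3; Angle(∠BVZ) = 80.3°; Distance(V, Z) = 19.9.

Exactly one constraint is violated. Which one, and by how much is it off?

Distance(V, Z) = 19.9 — off by 7.70.

R = (0.00, 0.00) ✓; RD at 58.80° ✓; |RD| = 28.40 ✓; ∠RDF = 43.00° ✓; |DF| = 22.70 ✓; ∠DFN = 144.0° ✓; |FN| = 9.200 ✓; ∠FNB = 36.60° ✓; |NB| = 16.00 ✓; ∠NBV = 113.7° ✓; |BV| = 23.30 ✓; ∠BVZ = 80.30° ✓; |VZ| = 27.60 ✗.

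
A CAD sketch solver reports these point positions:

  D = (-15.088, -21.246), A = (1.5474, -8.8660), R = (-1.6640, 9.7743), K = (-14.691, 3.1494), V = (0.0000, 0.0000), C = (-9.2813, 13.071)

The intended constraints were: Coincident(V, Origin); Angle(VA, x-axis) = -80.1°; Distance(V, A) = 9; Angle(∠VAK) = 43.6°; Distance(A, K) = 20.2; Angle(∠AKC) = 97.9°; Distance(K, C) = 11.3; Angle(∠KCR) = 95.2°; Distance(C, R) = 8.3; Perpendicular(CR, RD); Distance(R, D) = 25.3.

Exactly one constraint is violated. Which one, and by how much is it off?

Distance(R, D) = 25.3 — off by 8.50.

V = (0.00, 0.00) ✓; VA at -80.10° ✓; |VA| = 9.000 ✓; ∠VAK = 43.60° ✓; |AK| = 20.20 ✓; ∠AKC = 97.90° ✓; |KC| = 11.30 ✓; ∠KCR = 95.20° ✓; |CR| = 8.300 ✓; ∠(CR, RD) = 90.00° ✓; |RD| = 33.80 ✗.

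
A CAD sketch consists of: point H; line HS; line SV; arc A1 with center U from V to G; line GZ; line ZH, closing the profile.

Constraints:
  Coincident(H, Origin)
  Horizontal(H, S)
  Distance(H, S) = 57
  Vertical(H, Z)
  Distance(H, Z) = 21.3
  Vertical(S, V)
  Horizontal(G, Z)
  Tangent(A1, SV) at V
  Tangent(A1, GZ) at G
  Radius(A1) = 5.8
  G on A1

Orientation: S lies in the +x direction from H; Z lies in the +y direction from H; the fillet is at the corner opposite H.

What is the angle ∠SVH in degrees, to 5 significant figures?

74.787°

H is at the origin; HS is horizontal with |HS| = 57.0 and S on the +x side, so S = (57.000, 0.0000). H and Z share the same x with |HZ| = 21.3 and Z on the +y side, so Z = (0.0000, 21.300). The virtual corner opposite H is at (57.000, 21.300). A1 meets SV tangentially, so UV is at right angles to SV and the tangent condition forces UG to be normal to GZ, with radius 5.8, so the center U sits 5.8 in from both sides at U = (51.200, 15.500). That places the tangent points at V = (57.000, 15.500) on SV and G = (51.200, 21.300) on GZ. Then cos ∠SVH = VS·VH / (|VS||VH|), giving 74.787°.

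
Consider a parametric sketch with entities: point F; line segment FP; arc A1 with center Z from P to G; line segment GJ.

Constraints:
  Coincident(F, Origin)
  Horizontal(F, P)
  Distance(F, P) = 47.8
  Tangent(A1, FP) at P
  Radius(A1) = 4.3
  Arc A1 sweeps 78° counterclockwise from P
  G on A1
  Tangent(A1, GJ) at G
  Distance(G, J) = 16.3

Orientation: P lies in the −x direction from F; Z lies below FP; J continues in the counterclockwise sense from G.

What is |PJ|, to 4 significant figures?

20.79

F is at the origin; FP is horizontal with |FP| = 47.8 and P on the −x side, so P = (-47.80, 0.000). Tangency of A1 to FP means the radius ZP is perpendicular to FP, so Z = P + (0, -4.3) = (-47.80, -4.300). On A1, P sits at bearing 90° from Z; a 78° counterclockwise sweep puts G at bearing 168°, so G = Z + 4.3·(cos 168°, sin 168°) = (-52.01, -3.406). The tangent condition forces ZG to be normal to GJ, so GJ runs along (−sin 168°, cos 168°); with |GJ| = 16.3, J = (-55.39, -19.35). Then |PJ| = |J − P| = 20.79.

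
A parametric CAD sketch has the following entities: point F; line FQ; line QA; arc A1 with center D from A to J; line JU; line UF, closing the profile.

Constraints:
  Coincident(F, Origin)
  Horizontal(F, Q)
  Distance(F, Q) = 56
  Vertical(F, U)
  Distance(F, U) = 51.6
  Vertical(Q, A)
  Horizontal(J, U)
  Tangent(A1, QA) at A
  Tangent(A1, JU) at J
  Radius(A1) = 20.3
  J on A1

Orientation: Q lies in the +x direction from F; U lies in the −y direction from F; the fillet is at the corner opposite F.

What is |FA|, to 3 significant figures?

64.2

F is at the origin; FQ is horizontal with |FQ| = 56.0 and Q on the +x side, so Q = (56.0, 0.00). FU is vertical with |FU| = 51.6 and U on the −y side, so U = (0.00, -51.6). The virtual corner opposite F is at (56.0, -51.6). Since A1 is tangent to QA there, DA ⟂ QA and tangency of A1 to JU means the radius DJ is perpendicular to JU, with radius 20.3, so the center D sits 20.3 in from both sides at D = (35.7, -31.3). That places the tangent points at A = (56.0, -31.3) on QA and J = (35.7, -51.6) on JU. Then |FA| = |A − F| = 64.2.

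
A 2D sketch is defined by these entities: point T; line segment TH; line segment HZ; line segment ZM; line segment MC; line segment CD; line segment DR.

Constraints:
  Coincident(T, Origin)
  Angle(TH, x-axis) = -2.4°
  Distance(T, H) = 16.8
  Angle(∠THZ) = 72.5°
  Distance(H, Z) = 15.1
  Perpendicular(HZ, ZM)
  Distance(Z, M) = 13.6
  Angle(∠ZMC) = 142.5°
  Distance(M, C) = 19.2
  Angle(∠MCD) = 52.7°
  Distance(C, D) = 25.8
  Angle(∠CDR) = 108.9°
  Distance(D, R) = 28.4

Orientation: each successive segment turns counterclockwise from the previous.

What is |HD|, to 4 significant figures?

5.170

T is at the origin; TH runs at -2.4° with length 16.8, so H = (16.79, -0.7035). ∠THZ = 72.5° gives HZ at 105.1° from the x-axis; with |HZ| = 15.1, Z = (12.85, 13.88). HZ is perpendicular to ZM, so ZM runs at -164.9°; with |ZM| = 13.6, M = (-0.2788, 10.33). ∠ZMC = 142.5° gives MC at -127.4° from the x-axis; with |MC| = 19.2, C = (-11.94, -4.920). ∠MCD = 52.7° gives CD at -0.1000° from the x-axis; with |CD| = 25.8, D = (13.86, -4.966). Then |HD| = |D − H| = 5.170.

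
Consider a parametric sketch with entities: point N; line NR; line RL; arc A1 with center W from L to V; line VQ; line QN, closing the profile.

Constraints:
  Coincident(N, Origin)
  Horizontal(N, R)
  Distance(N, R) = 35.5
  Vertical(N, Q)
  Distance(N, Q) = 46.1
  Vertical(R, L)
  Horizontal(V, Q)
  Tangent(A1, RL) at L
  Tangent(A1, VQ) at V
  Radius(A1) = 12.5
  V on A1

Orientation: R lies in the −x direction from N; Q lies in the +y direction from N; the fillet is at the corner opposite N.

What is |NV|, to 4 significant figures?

51.52

N is at the origin; N and R share the same y with |NR| = 35.5 and R on the −x side, so R = (-35.50, 0.000). N and Q share the same x with |NQ| = 46.1 and Q on the +y side, so Q = (0.000, 46.10). The virtual corner opposite N is at (-35.50, 46.10). A1 meets RL tangentially, so WL is at right angles to RL and the tangent condition forces WV to be normal to VQ, with radius 12.5, so the center W sits 12.5 in from both sides at W = (-23.00, 33.60). That places the tangent points at L = (-35.50, 33.60) on RL and V = (-23.00, 46.10) on VQ. Then |NV| = |V − N| = 51.52.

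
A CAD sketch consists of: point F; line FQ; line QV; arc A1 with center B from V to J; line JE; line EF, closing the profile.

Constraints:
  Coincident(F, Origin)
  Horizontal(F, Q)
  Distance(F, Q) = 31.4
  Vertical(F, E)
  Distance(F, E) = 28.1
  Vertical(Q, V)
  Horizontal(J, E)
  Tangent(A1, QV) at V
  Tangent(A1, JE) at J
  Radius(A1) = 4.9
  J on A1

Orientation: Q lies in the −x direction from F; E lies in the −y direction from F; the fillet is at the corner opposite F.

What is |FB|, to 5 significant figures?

35.221

F is at the origin; FQ is horizontal with |FQ| = 31.4 and Q on the −x side, so Q = (-31.400, 0.0000). F and E share the same x with |FE| = 28.1 and E on the −y side, so E = (0.0000, -28.100). The virtual corner opposite F is at (-31.400, -28.100). Tangency of A1 to QV means the radius BV is perpendicular to QV and since A1 is tangent to JE there, BJ ⟂ JE, with radius 4.9, so the center B sits 4.9 in from both sides at B = (-26.500, -23.200). Then |FB| = |B − F| = 35.221.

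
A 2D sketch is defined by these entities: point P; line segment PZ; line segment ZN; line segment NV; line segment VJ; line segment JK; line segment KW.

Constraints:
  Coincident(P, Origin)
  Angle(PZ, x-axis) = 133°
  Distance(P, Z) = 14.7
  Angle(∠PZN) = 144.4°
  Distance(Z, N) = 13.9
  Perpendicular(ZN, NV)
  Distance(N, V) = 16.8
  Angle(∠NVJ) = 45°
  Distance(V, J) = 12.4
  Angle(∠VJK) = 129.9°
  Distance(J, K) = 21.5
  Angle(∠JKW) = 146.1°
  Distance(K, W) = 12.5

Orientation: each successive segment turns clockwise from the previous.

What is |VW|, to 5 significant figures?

39.910

P is at the origin; PZ runs at 133.0° with length 14.7, so Z = (-10.025, 10.751). ∠PZN = 144.4° gives ZN at 97.400° from the x-axis; with |ZN| = 13.9, N = (-11.816, 24.535). ZN is perpendicular to NV, so NV runs at 7.4000°; with |NV| = 16.8, V = (4.8444, 26.699). ∠NVJ = 45.0° gives VJ at -127.60° from the x-axis; with |VJ| = 12.4, J = (-2.7214, 16.875). ∠VJK = 129.9° gives JK at -177.70° from the x-axis; with |JK| = 21.5, K = (-24.204, 16.012). ∠JKW = 146.1° gives KW at 148.40° from the x-axis; with |KW| = 12.5, W = (-34.851, 22.561). Then |VW| = |W − V| = 39.910.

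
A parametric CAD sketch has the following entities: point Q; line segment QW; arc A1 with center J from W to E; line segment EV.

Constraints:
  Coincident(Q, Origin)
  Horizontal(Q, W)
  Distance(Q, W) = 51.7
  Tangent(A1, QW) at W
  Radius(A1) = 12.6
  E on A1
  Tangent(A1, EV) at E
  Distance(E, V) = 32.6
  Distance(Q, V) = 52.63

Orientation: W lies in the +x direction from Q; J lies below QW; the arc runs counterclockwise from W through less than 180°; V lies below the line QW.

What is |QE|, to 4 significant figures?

40.62

Q is at the origin; QW is horizontal with |QW| = 51.7 and W on the +x side, so W = (51.70, 0.000). A1 meets QW tangentially, so JW is at right angles to QW, so J = W + (0, -12.6) = (51.70, -12.60). Since JE ⟂ EV (tangency), |JV| = √(12.6² + 32.6²) = 34.95 regardless of where E sits on A1. So V lies on both circle(Q, 52.63) and circle(J, 34.95); the below-QW intersection is V = (32.22, -41.62). E is the foot of the tangent from V: E = (39.41, -9.820).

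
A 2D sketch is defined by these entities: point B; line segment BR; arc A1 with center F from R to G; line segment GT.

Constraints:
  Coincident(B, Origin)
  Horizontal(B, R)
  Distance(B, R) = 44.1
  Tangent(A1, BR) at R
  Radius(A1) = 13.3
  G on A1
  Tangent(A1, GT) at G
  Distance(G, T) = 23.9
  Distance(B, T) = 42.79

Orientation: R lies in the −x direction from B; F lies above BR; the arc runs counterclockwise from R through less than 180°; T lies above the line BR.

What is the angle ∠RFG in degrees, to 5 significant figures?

77.965°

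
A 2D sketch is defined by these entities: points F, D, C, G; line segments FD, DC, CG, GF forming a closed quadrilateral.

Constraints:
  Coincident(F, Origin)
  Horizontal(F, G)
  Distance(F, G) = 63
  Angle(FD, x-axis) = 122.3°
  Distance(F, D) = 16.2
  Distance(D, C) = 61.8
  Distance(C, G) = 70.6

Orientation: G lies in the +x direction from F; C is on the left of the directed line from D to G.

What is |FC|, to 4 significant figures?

68.90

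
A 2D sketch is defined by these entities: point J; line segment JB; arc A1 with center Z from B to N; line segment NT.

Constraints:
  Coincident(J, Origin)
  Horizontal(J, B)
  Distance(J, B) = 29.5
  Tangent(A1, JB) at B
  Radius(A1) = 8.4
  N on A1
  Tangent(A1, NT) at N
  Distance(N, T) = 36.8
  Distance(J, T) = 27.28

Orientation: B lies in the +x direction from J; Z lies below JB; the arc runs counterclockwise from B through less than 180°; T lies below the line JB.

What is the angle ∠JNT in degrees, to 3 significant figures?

47.8°

Checks: ∠(ZB, BJ) = 90.00° ✓; |ZN| = 8.400 ✓; ∠(ZN, NT) = 90.00° ✓; |NT| = 36.80 ✓; |JT| = 27.28 ✓.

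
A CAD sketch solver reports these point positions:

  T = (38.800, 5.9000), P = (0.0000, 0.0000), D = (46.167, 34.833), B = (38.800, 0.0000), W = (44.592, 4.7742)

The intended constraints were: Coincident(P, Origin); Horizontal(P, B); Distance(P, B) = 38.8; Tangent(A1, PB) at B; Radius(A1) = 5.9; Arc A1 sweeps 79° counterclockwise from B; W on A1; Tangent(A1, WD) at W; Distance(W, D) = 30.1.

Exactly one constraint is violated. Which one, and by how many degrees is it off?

Tangent(A1, WD) at W — off by 8.00°.

P = (0.00, 0.00) ✓; P.y = 0.00, B.y = 0.00 ✓; |PB| = 38.80 ✓; ∠(TB, BP) = 90.00° ✓; |TB| = 5.900 ✓; bearing(T→W) − bearing(T→B) = 79.00° ✓; |TW| = 5.900 ✓; ∠(TW, WD) = 82.00° ✗; |WD| = 30.10 ✓.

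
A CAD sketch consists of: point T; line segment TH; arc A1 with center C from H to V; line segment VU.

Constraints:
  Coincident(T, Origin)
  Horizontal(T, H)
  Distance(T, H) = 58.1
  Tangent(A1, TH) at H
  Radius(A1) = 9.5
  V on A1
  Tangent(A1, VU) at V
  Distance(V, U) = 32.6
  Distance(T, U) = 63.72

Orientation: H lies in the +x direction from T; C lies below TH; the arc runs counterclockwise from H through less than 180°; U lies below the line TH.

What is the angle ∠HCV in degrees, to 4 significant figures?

88.93°

T is at the origin; T and H share the same y with |TH| = 58.1 and H on the +x side, so H = (58.10, 0.000). The tangent condition forces CH to be normal to TH, so C = H + (0, -9.5) = (58.10, -9.500). Since CV ⟂ VU (tangency), |CU| = √(9.5² + 32.6²) = 33.96 regardless of where V sits on A1. So U lies on both circle(T, 63.72) and circle(C, 33.96); the below-TH intersection is U = (47.99, -41.92). V is the foot of the tangent from U: V = (48.60, -9.322).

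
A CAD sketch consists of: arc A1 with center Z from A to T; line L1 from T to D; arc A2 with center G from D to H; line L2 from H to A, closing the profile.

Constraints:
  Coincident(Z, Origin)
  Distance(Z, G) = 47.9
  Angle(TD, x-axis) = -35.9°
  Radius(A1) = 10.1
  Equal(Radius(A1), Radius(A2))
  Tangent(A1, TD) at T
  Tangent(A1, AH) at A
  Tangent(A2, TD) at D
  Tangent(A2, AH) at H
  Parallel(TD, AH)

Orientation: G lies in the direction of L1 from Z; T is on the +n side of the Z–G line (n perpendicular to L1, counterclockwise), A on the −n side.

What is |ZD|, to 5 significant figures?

48.953

Tangency of A1 to both parallel lines with radius 10.1 puts T and A at Z ± 10.1·n: T = (5.9224, 8.1814), A = (-5.9224, -8.1814). Equal radii place D and H the same way about G: D = G + 10.1·n = (44.723, -19.906), H = G − 10.1·n = (32.879, -36.269). Then |ZD| = |D − Z| = 48.953.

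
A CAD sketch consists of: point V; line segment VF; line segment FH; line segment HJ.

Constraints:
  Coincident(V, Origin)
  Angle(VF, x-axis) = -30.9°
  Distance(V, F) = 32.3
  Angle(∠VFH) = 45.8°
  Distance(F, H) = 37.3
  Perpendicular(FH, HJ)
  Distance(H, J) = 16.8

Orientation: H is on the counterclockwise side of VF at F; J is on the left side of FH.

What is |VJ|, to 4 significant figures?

16.09

∠VFH = 45.8°, so FH runs at -30.9° + (180° − 45.8°) = 103.3° from the x-axis; with |FH| = 37.3, H = F + 37.3·(cos 103.3°, sin 103.3°) = (19.13, 19.71). FH ⟂ HJ; with |HJ| = 16.8 on the left of FH, J = H + 16.8·(-0.9732, -0.2300) = (2.785, 15.85). Then |VJ| = |J − V| = 16.09.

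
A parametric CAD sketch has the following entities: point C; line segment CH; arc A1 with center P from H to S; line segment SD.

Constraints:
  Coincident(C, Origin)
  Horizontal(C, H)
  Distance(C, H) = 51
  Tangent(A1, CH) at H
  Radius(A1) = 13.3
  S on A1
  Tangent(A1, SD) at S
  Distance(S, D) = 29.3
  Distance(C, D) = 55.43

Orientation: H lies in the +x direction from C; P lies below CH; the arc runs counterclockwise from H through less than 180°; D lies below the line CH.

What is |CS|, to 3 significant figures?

39.8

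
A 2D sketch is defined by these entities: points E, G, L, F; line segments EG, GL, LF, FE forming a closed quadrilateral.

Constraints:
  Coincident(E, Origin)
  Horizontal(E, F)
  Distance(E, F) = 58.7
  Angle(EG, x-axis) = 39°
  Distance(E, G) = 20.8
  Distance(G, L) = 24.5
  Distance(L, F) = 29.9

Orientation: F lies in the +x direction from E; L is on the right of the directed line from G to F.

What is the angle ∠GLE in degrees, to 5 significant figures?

42.584°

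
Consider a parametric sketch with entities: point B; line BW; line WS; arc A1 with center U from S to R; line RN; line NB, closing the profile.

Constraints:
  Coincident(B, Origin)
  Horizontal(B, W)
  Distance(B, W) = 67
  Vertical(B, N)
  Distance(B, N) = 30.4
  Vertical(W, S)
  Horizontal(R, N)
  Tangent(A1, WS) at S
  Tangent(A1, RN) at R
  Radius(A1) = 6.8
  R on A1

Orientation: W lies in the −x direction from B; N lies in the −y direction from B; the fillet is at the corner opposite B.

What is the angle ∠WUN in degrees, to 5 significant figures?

112.52°

B is at the origin; BW is horizontal with |BW| = 67.0 and W on the −x side, so W = (-67.000, 0.0000). BN is vertical with |BN| = 30.4 and N on the −y side, so N = (0.0000, -30.400). The virtual corner opposite B is at (-67.000, -30.400). A1 meets WS tangentially, so US is at right angles to WS and the tangent condition forces UR to be normal to RN, with radius 6.8, so the center U sits 6.8 in from both sides at U = (-60.200, -23.600). Then cos ∠WUN = UW·UN / (|UW||UN|), giving 112.52°.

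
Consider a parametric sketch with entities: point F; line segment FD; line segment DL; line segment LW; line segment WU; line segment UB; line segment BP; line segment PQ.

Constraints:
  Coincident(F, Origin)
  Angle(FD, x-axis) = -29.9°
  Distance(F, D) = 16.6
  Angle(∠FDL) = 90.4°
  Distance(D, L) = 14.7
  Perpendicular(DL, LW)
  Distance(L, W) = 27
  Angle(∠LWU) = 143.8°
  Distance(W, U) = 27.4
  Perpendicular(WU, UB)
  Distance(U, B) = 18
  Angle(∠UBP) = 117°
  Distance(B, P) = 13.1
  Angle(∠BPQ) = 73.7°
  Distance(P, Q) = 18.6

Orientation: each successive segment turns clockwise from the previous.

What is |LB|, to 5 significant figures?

49.231

F is at the origin; FD runs at -29.9° with length 16.6, so D = (14.390, -8.2749). ∠FDL = 90.4° gives DL at -119.50° from the x-axis; with |DL| = 14.7, L = (7.1519, -21.069). DL ⟂ LW, so LW runs at 150.50°; with |LW| = 27.0, W = (-16.348, -7.7737). ∠LWU = 143.8° gives WU at 114.30° from the x-axis; with |WU| = 27.4, U = (-27.623, 17.199). WU is perpendicular to UB, so UB runs at 24.300°; with |UB| = 18.0, B = (-11.218, 24.606). Then |LB| = |B − L| = 49.231.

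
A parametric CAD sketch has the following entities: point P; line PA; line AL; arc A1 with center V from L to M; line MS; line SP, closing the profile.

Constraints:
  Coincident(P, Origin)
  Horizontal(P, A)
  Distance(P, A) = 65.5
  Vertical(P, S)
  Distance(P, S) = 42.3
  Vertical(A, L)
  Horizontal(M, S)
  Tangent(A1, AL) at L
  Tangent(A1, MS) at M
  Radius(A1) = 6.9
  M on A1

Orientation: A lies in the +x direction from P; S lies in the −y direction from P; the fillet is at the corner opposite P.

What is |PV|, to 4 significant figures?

68.46

P is at the origin; P and A share the same y with |PA| = 65.5 and A on the +x side, so A = (65.50, 0.000). P and S share the same x with |PS| = 42.3 and S on the −y side, so S = (0.000, -42.30). The virtual corner opposite P is at (65.50, -42.30). The tangent condition forces VL to be normal to AL and the tangent condition forces VM to be normal to MS, with radius 6.9, so the center V sits 6.9 in from both sides at V = (58.60, -35.40). Then |PV| = |V − P| = 68.46.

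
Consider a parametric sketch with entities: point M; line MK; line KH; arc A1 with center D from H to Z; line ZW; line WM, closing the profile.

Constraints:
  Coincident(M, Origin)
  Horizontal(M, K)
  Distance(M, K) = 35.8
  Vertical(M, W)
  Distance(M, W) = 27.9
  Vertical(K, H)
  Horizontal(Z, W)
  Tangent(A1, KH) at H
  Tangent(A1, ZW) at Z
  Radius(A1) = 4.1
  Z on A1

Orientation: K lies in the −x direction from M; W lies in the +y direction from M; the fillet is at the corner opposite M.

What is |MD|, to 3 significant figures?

39.6

M is at the origin; MK is horizontal with |MK| = 35.8 and K on the −x side, so K = (-35.8, 0.00). MW is vertical with |MW| = 27.9 and W on the +y side, so W = (0.00, 27.9). The virtual corner opposite M is at (-35.8, 27.9). Since A1 is tangent to KH there, DH ⟂ KH and tangency of A1 to ZW means the radius DZ is perpendicular to ZW, with radius 4.1, so the center D sits 4.1 in from both sides at D = (-31.7, 23.8). Then |MD| = |D − M| = 39.6.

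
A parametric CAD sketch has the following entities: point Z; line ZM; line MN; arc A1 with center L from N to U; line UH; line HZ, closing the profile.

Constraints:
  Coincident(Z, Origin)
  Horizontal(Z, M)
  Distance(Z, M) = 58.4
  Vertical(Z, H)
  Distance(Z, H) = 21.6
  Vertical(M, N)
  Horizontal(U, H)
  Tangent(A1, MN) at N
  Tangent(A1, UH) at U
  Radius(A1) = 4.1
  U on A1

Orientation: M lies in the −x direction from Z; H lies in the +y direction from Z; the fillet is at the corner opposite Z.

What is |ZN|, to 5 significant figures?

60.966

The virtual corner opposite Z is at (-58.400, 21.600). Since A1 is tangent to MN there, LN ⟂ MN and tangency of A1 to UH means the radius LU is perpendicular to UH, with radius 4.1, so the center L sits 4.1 in from both sides at L = (-54.300, 17.500). That places the tangent points at N = (-58.400, 17.500) on MN and U = (-54.300, 21.600) on UH. Then |ZN| = |N − Z| = 60.966.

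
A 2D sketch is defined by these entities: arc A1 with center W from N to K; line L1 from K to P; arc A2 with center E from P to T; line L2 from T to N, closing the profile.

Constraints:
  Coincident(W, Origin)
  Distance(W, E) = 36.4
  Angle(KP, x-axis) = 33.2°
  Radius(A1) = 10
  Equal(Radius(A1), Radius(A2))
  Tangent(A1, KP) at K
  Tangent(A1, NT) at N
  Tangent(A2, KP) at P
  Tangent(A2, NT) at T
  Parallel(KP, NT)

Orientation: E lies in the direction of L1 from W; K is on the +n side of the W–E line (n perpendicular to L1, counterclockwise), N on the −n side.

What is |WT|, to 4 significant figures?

37.75

Tangency of A1 to both parallel lines with radius 10.0 puts K and N at W ± 10.0·n: K = (-5.476, 8.368), N = (5.476, -8.368). Equal radii place P and T the same way about E: P = E + 10.0·n = (24.98, 28.30), T = E − 10.0·n = (35.93, 11.56). Then |WT| = |T − W| = 37.75.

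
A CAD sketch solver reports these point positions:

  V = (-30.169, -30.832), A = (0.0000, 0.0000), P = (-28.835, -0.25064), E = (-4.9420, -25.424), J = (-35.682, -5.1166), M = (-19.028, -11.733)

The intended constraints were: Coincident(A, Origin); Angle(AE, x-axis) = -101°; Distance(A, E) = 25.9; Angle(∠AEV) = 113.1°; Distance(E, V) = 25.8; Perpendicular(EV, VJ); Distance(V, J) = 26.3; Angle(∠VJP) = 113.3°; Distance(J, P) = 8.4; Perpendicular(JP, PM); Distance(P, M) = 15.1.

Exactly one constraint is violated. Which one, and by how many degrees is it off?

Perpendicular(JP, PM) — off by 5.10°.

A = (0.00, 0.00) ✓; AE at -101.0° ✓; |AE| = 25.90 ✓; ∠AEV = 113.1° ✓; |EV| = 25.80 ✓; ∠(EV, VJ) = 90.00° ✓; |VJ| = 26.30 ✓; ∠VJP = 113.3° ✓; |JP| = 8.400 ✓; ∠(JP, PM) = 84.90° ✗; |PM| = 15.10 ✓.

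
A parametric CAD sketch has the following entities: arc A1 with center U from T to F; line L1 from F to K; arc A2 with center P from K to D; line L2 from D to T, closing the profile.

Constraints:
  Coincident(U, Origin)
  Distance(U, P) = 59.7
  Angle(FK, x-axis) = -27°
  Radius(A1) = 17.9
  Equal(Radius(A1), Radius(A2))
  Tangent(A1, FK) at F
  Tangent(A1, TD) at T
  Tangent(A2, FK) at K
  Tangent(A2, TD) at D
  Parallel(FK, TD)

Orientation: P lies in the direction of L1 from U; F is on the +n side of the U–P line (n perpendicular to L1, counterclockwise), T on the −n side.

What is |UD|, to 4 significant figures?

62.33

Tangency of A1 to both parallel lines with radius 17.9 puts F and T at U ± 17.9·n: F = (8.126, 15.95), T = (-8.126, -15.95). Equal radii place K and D the same way about P: K = P + 17.9·n = (61.32, -11.15), D = P − 17.9·n = (45.07, -43.05). Then |UD| = |D − U| = 62.33.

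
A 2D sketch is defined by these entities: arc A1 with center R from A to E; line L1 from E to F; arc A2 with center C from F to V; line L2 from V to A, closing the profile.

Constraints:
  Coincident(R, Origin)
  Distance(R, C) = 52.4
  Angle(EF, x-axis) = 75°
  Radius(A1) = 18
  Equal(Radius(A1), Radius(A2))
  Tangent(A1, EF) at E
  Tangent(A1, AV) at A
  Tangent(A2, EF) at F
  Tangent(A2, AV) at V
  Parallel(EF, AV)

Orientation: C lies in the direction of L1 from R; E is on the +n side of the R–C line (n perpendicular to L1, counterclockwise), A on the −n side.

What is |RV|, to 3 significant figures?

55.4

The slot axis is L1's direction at 75.0°, so u = (cos 75.0°, sin 75.0°) = (0.259, 0.966) and n = (−sin 75.0°, cos 75.0°) = (-0.966, 0.259). R is at the origin and C lies 52.4 along u from R, so C = 52.4·u = (13.6, 50.6). Tangency of A1 to both parallel lines with radius 18.0 puts E and A at R ± 18.0·n: E = (-17.4, 4.66), A = (17.4, -4.66). Equal radii place F and V the same way about C: F = C + 18.0·n = (-3.82, 55.3), V = C − 18.0·n = (30.9, 46.0). Then |RV| = |V − R| = 55.4.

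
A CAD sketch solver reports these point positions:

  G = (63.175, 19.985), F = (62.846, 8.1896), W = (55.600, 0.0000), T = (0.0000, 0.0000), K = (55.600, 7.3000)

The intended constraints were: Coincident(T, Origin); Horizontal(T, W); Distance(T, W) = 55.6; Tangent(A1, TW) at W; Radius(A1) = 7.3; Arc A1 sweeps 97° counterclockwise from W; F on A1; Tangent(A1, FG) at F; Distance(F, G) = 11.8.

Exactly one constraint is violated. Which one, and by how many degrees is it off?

Tangent(A1, FG) at F — off by 8.60°.

T = (0.00, 0.00) ✓; T.y = 0.00, W.y = 0.00 ✓; |TW| = 55.60 ✓; ∠(KW, WT) = 90.00° ✓; |KW| = 7.300 ✓; bearing(K→F) − bearing(K→W) = 97.00° ✓; |KF| = 7.300 ✓; ∠(KF, FG) = 98.60° ✗; |FG| = 11.80 ✓.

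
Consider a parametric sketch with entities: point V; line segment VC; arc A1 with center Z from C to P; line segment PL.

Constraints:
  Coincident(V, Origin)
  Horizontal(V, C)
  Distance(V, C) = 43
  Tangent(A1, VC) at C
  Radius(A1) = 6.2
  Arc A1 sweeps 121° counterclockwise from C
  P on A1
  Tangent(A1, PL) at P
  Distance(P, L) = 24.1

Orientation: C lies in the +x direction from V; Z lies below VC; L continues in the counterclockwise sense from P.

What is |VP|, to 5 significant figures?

38.839

V is at the origin; VC is horizontal with |VC| = 43.0 and C on the +x side, so C = (43.000, 0.0000). Tangency of A1 to VC means the radius ZC is perpendicular to VC, so Z = C + (0, -6.2) = (43.000, -6.2000). On A1, C sits at bearing 90° from Z; a 121° counterclockwise sweep puts P at bearing 211°, so P = Z + 6.2·(cos 211°, sin 211°) = (37.686, -9.3932). Then |VP| = |P − V| = 38.839.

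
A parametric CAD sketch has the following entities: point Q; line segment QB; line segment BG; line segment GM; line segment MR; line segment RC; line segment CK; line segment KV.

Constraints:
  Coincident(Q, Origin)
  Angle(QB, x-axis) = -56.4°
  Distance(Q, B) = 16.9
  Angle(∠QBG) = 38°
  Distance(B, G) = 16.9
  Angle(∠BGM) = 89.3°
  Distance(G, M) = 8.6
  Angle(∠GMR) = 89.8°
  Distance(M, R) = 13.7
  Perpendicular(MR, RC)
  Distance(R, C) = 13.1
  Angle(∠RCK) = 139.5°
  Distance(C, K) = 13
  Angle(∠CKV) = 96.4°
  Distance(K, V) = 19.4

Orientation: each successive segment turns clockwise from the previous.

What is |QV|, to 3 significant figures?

20.0

∠RCK = 139.5° gives CK at -150° from the x-axis; with |CK| = 13.0, K = (-6.50, -24.0). ∠CKV = 96.4° gives KV at 127° from the x-axis; with |KV| = 19.4, V = (-18.1, -8.47). Then |QV| = |V − Q| = 20.0.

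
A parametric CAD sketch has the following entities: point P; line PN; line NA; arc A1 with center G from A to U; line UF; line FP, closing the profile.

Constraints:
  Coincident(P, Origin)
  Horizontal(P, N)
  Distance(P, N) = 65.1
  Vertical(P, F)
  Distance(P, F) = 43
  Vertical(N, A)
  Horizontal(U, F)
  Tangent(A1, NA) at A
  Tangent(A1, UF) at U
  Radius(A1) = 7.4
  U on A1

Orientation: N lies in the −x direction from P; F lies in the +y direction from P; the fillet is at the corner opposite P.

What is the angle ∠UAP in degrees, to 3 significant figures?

73.7°

P is at the origin; PN is horizontal with |PN| = 65.1 and N on the −x side, so N = (-65.1, 0.00). PF is vertical with |PF| = 43.0 and F on the +y side, so F = (0.00, 43.0). The virtual corner opposite P is at (-65.1, 43.0). Tangency of A1 to NA means the radius GA is perpendicular to NA and since A1 is tangent to UF there, GU ⟂ UF, with radius 7.4, so the center G sits 7.4 in from both sides at G = (-57.7, 35.6). That places the tangent points at A = (-65.1, 35.6) on NA and U = (-57.7, 43.0) on UF. Then cos ∠UAP = AU·AP / (|AU||AP|), giving 73.7°.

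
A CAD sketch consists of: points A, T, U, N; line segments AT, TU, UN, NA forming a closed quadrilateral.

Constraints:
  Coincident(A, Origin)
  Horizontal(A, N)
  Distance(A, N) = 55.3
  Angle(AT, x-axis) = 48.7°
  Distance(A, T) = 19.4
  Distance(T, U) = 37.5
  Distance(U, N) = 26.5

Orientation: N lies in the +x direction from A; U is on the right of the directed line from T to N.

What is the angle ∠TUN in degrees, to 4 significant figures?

87.40°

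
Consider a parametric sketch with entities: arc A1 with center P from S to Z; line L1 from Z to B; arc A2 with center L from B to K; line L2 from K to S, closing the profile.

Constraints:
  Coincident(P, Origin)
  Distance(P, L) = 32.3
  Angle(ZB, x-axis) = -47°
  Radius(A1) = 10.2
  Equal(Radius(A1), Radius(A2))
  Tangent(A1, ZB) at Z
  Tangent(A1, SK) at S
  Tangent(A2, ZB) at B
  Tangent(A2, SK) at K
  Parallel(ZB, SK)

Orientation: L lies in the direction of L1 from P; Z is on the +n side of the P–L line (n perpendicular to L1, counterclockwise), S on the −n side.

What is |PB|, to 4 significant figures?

33.87

The slot axis is L1's direction at -47.0°, so u = (cos -47.0°, sin -47.0°) = (0.6820, -0.7314) and n = (−sin -47.0°, cos -47.0°) = (0.7314, 0.6820). P is at the origin and L lies 32.3 along u from P, so L = 32.3·u = (22.03, -23.62). Tangency of A1 to both parallel lines with radius 10.2 puts Z and S at P ± 10.2·n: Z = (7.460, 6.956), S = (-7.460, -6.956). Equal radii place B and K the same way about L: B = L + 10.2·n = (29.49, -16.67), K = L − 10.2·n = (14.57, -30.58). Then |PB| = |B − P| = 33.87.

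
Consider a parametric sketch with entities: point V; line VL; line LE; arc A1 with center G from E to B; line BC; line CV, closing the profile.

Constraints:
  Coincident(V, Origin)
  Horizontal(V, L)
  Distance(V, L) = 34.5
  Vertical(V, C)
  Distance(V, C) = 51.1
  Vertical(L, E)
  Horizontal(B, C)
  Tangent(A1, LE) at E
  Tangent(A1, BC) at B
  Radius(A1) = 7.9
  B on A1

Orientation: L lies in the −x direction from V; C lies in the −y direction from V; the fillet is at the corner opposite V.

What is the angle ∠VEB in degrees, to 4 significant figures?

96.39°

V is at the origin; V and L share the same y with |VL| = 34.5 and L on the −x side, so L = (-34.50, 0.000). VC is vertical with |VC| = 51.1 and C on the −y side, so C = (0.000, -51.10). The virtual corner opposite V is at (-34.50, -51.10). The tangent condition forces GE to be normal to LE and tangency of A1 to BC means the radius GB is perpendicular to BC, with radius 7.9, so the center G sits 7.9 in from both sides at G = (-26.60, -43.20). That places the tangent points at E = (-34.50, -43.20) on LE and B = (-26.60, -51.10) on BC. Then cos ∠VEB = EV·EB / (|EV||EB|), giving 96.39°.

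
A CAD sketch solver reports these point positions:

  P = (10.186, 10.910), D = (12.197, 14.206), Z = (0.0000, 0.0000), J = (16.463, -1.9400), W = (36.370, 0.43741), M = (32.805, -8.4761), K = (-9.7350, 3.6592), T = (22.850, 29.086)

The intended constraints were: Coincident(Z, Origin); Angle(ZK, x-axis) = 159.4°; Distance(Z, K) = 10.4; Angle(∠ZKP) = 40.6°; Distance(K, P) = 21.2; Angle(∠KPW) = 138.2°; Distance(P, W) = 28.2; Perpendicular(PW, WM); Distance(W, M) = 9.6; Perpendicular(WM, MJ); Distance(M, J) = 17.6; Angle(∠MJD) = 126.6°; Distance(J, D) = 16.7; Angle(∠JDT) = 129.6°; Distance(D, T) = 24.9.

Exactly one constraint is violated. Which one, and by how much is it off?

Distance(D, T) = 24.9 — off by 6.60.

Z = (0.00, 0.00) ✓; ZK at 159.4° ✓; |ZK| = 10.40 ✓; ∠ZKP = 40.60° ✓; |KP| = 21.20 ✓; ∠KPW = 138.2° ✓; |PW| = 28.20 ✓; ∠(PW, WM) = 90.00° ✓; |WM| = 9.600 ✓; ∠(WM, MJ) = 90.00° ✓; |MJ| = 17.60 ✓; ∠MJD = 126.6° ✓; |JD| = 16.70 ✓; ∠JDT = 129.6° ✓; |DT| = 18.30 ✗.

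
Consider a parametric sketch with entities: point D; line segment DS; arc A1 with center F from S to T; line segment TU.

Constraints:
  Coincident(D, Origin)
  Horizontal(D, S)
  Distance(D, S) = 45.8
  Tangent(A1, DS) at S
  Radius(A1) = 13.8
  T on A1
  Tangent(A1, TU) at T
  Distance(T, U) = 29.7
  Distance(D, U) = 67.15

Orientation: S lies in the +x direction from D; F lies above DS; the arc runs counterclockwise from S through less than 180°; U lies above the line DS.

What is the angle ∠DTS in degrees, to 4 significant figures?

37.56°

D is at the origin; D and S share the same y with |DS| = 45.8 and S on the +x side, so S = (45.80, 0.000). The tangent condition forces FS to be normal to DS, so F = S + (0, 13.8) = (45.80, 13.80). Since FT ⟂ TU (tangency), |FU| = √(13.8² + 29.7²) = 32.75 regardless of where T sits on A1. So U lies on both circle(D, 67.15) and circle(F, 32.75); the above-DS intersection is U = (48.50, 46.44). T is the foot of the tangent from U: T = (58.75, 18.56).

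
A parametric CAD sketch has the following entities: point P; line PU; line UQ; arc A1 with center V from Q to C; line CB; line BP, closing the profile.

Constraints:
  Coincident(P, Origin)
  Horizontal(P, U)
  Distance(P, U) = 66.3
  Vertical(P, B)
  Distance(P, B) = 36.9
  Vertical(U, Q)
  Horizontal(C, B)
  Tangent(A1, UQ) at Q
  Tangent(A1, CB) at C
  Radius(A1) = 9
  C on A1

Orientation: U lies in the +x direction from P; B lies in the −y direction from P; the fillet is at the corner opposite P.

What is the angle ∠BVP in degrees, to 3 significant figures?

34.9°

PB is vertical with |PB| = 36.9 and B on the −y side, so B = (0.00, -36.9). The virtual corner opposite P is at (66.3, -36.9). Since A1 is tangent to UQ there, VQ ⟂ UQ and A1 meets CB tangentially, so VC is at right angles to CB, with radius 9.0, so the center V sits 9.0 in from both sides at V = (57.3, -27.9). Then cos ∠BVP = VB·VP / (|VB||VP|), giving 34.9°.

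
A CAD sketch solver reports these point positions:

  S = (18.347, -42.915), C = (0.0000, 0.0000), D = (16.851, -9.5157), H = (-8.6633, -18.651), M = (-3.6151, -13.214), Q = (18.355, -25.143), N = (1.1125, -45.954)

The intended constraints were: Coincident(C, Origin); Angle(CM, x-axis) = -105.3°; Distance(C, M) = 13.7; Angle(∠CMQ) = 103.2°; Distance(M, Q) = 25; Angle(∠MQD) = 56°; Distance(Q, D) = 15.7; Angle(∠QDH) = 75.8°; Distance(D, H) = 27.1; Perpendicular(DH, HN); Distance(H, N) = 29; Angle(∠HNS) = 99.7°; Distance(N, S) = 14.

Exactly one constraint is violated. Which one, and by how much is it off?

Distance(N, S) = 14 — off by 3.50.

C = (0.00, 0.00) ✓; CM at -105.3° ✓; |CM| = 13.70 ✓; ∠CMQ = 103.2° ✓; |MQ| = 25.00 ✓; ∠MQD = 56.00° ✓; |QD| = 15.70 ✓; ∠QDH = 75.80° ✓; |DH| = 27.10 ✓; ∠(DH, HN) = 90.00° ✓; |HN| = 29.00 ✓; ∠HNS = 99.70° ✓; |NS| = 17.50 ✗.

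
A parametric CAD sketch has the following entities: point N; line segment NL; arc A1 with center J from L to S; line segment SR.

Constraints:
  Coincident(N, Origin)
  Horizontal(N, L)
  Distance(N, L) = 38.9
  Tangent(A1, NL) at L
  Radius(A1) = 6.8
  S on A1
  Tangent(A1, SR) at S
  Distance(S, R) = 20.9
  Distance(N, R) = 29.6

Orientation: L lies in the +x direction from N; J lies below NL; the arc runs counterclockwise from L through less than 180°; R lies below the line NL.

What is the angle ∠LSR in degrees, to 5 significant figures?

152.05°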